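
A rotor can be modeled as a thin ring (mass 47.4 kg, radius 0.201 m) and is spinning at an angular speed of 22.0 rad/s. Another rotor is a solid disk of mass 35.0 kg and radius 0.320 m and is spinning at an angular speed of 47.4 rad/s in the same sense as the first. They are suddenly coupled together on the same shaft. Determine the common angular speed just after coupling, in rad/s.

|ω_f| ≈ 34.3 rad/s

No external torque acts about the common axis, so total angular momentum is conserved.
Moments of inertia: I_A = (47.4)(0.201)² = 1.915 kg·m²; I_B = ½(35.0)(0.320)² = 1.792 kg·m².
Taking A's sense as positive: L = (1.915)(22.0) + (1.792)(47.4) = 127.1 kg·m²·rad/s.
Combined I = 1.915 + 1.792 = 3.707 kg·m².
ω_f = L / I = 127.1 / 3.707 = 34.28 rad/s.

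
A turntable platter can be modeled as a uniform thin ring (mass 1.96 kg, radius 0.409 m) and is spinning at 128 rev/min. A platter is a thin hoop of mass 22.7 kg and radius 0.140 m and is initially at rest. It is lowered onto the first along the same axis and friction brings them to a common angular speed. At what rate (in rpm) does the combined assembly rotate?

No external torque acts about the common axis, so total angular momentum is conserved.
Moments of inertia: I_A = (1.96)(0.409)² = 0.3279 kg·m²; I_B = (22.7)(0.140)² = 0.4449 kg·m².
Taking A's sense as positive: L = (0.3279)(128) = 41.97 kg·m²·rpm.
Combined I = 0.3279 + 0.4449 = 0.7728 kg·m².
ω_f = L / I = 41.97 / 0.7728 = 54.31 rpm.

|ω_f| ≈ 54.3 rpm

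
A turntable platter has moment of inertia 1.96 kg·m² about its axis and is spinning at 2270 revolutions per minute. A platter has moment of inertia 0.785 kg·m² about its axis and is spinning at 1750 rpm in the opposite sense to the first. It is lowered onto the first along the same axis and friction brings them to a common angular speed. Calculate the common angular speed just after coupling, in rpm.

|ω_f| ≈ 1120 rpm

No external torque acts about the common axis, so total angular momentum is conserved.
Taking A's sense as positive: L = (1.960)(2270) − (0.7850)(1750) = 3075 kg·m²·rpm.
Combined I = 1.960 + 0.7850 = 2.745 kg·m².
ω_f = L / I = 3075 / 2.745 = 1120 rpm.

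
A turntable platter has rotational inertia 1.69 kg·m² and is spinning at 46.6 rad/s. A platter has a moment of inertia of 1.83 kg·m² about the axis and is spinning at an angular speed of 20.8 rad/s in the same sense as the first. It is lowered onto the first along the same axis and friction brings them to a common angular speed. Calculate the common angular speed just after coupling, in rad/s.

|ω_f| ≈ 33.2 rad/s

No external torque acts about the common axis, so total angular momentum is conserved.
Taking A's sense as positive: L = (1.690)(46.6) + (1.830)(20.8) = 116.8 kg·m²·rad/s.
Combined I = 1.690 + 1.830 = 3.520 kg·m².
ω_f = L / I = 116.8 / 3.520 = 33.19 rad/s.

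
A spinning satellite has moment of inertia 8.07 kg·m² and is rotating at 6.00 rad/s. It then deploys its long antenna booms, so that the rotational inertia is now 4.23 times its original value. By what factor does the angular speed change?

ω₂/ω₁ ≈ 0.236

With no external torque about the axis, L is conserved: I₁ω₁ = I₂ω₂.
I₂ = 4.23 × 8.07 = 34.14 kg·m².
ω₂/ω₁ = I₁/I₂ = 8.070 / 34.14 = 0.2364.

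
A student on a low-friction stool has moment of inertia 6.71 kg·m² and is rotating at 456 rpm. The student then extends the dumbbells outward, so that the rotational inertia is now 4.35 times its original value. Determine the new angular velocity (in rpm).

Angular momentum about the spin axis is conserved since the torque about it is zero.
I₂ = 4.35 × 6.71 = 29.19 kg·m².
ω₂ = I₁ω₁ / I₂ = (6.710)(456 rpm) / (29.19) = 104.8 rpm.

ω₂ ≈ 105 rpm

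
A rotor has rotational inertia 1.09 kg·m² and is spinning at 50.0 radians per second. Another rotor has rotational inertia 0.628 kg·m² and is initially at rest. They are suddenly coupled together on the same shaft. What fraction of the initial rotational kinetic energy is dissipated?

The coupling torques are internal; angular momentum about the shared axis is conserved.
Taking A's sense as positive: L = (1.090)(50.0) = 54.50 kg·m²·rad/s.
Combined I = 1.090 + 0.6280 = 1.718 kg·m².
ω_f = L / I = 54.50 / 1.718 = 31.72 rad/s.
KE_i = ½ΣIω² = 1362 J; KE_f = ½(1.718)(31.72)² = 864.4 J.
Fraction dissipated = (KE_i − KE_f)/KE_i = 0.3655.

fraction ≈ 0.366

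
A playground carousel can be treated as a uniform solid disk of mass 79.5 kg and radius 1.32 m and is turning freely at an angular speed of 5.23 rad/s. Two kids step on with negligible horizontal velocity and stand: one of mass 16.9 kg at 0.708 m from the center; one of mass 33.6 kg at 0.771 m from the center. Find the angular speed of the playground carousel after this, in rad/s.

The added mass arrives with no angular momentum about the center, and any external torque about the center is negligible, so the system's angular momentum is conserved.
I_p = ½(79.5)(1.32)² = 69.26 kg·m².
Added inertia Σmr² = (16.9)(0.708)² + (33.6)(0.771)² = 28.44 kg·m²; I_f = 69.26 + 28.44 = 97.70 kg·m².
ω_f = I_p ω_i / I_f = (69.26)(5.23) / 97.70 = 3.707 rad/s.

ω_f ≈ 3.71 rad/s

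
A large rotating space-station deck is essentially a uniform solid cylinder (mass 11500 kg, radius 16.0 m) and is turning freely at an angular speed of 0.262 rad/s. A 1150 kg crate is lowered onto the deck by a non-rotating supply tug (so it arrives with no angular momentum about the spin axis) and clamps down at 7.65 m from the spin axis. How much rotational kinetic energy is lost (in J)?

The added mass arrives with no angular momentum about the spin axis, and any external torque about the spin axis is negligible, so the system's angular momentum is conserved.
I_p = ½(11500)(16.0)² = 1.472e+06 kg·m².
Added inertia Σmr² = (1150)(7.65)² = 67300 kg·m²; I_f = 1.472e+06 + 67300 = 1.539e+06 kg·m².
ω_f = I_p ω_i / I_f = (1.472e+06)(0.262) / 1.539e+06 = 0.2505 rad/s.
KE_i = ½(1.472e+06)(0.2620 rad/s)² = 50520 J; KE_f = ½(1.539e+06)(0.2505)² = 48310 J.

energy lost ≈ 2210 J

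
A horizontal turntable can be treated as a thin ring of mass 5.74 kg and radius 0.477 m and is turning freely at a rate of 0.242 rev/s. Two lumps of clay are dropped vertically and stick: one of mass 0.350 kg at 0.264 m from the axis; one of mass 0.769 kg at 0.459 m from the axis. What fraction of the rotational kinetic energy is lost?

fraction ≈ 0.125

The added mass arrives with no angular momentum about the axis, and any external torque about the axis is negligible, so the system's angular momentum is conserved.
I_p = (5.74)(0.477)² = 1.306 kg·m².
Added inertia Σmr² = (0.350)(0.264)² + (0.769)(0.459)² = 0.1864 kg·m²; I_f = 1.306 + 0.1864 = 1.492 kg·m².
ω_f = I_p ω_i / I_f = (1.306)(0.242) / 1.492 = 0.2118 rev/s.
KE_i = ½(1.306)(1.521 rad/s)² = 1.510 J; KE_f = ½(1.492)(1.331)² = 1.321 J.
Fraction lost = 0.1249.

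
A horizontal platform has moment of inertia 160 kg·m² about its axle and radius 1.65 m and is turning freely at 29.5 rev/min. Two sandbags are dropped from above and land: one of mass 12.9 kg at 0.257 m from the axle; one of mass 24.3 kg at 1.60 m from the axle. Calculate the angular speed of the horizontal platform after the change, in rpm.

The added mass arrives with no angular momentum about the axle, and any external torque about the axle is negligible, so the system's angular momentum is conserved.
Added inertia Σmr² = (12.9)(0.257)² + (24.3)(1.60)² = 63.06 kg·m²; I_f = 160.0 + 63.06 = 223.1 kg·m².
ω_f = I_p ω_i / I_f = (160.0)(29.5) / 223.1 = 21.16 rpm.

ω_f ≈ 21.2 rpm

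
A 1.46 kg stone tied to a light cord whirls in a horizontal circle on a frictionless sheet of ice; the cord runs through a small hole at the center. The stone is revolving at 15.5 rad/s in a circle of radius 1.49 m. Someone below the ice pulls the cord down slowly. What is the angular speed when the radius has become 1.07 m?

ω₂ ≈ 30.1 rad/s

The constraining force is radial, so m r² ω about the center is conserved.
ω₂ = ω₁ (r₁/r₂)² = (15.5)(1.49/1.07)² = 30.06 rad/s.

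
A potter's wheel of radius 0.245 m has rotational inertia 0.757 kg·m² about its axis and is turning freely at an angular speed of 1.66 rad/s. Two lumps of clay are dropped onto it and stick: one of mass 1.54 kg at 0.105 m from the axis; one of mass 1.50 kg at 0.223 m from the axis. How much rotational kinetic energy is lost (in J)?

energy lost ≈ 0.113 J

No external torque acts about the axis; L_before = L_after.
Added inertia Σmr² = (1.54)(0.105)² + (1.50)(0.223)² = 0.09157 kg·m²; I_f = 0.7570 + 0.09157 = 0.8486 kg·m².
ω_f = I_p ω_i / I_f = (0.7570)(1.66) / 0.8486 = 1.481 rad/s.
KE_i = ½(0.7570)(1.660 rad/s)² = 1.043 J; KE_f = ½(0.8486)(1.481)² = 0.9304 J.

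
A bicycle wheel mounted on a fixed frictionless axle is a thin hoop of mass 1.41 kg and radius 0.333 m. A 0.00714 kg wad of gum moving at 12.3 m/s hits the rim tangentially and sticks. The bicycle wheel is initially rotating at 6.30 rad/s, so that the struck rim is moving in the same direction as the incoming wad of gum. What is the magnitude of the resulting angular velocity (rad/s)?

|ω_f| ≈ 6.45 rad/s

About the axle the impulsive forces during the collision are internal, so angular momentum about that axis is conserved.
I_p = (1.41)(0.333)² = 0.1564 kg·m². Taking the sense of the wad of gum's angular momentum as positive, L_{wad} = m v R = (0.00714)(12.3)(0.333) = 0.02924 kg·m²/s.
L_i = +I_p ω_p + m v R = +(0.1564)(6.30) + 0.02924 = 1.014 kg·m²/s.
After sticking, I_f = I_p + m R² = 0.1564 + (0.00714)(0.333)² = 0.1571 kg·m².
ω_f = L_i / I_f = 1.014 / 0.1571 = 6.454 rad/s.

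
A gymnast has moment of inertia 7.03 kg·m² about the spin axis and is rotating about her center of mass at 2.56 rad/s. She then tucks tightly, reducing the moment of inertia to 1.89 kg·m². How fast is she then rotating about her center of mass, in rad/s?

Angular momentum about the spin axis is conserved since the torque about it is zero.
ω₂ = I₁ω₁ / I₂ = (7.030)(2.56 rad/s) / (1.890) = 9.522 rad/s.

ω₂ ≈ 9.52 rad/s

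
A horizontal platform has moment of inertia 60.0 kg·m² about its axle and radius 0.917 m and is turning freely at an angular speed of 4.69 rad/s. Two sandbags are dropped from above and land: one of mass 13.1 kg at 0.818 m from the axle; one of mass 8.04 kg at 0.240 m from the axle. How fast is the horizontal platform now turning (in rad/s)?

The added mass arrives with no angular momentum about the axle, and any external torque about the axle is negligible, so the system's angular momentum is conserved.
Added inertia Σmr² = (13.1)(0.818)² + (8.04)(0.240)² = 9.229 kg·m²; I_f = 60.00 + 9.229 = 69.23 kg·m².
ω_f = I_p ω_i / I_f = (60.00)(4.69) / 69.23 = 4.065 rad/s.

ω_f ≈ 4.06 rad/s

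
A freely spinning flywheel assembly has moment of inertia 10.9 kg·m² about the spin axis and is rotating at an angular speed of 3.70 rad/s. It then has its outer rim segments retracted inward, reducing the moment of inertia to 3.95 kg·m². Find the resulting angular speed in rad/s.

ω₂ ≈ 10.2 rad/s

Angular momentum about the spin axis is conserved since the torque about it is zero.
ω₂ = I₁ω₁ / I₂ = (10.90)(3.70 rad/s) / (3.950) = 10.21 rad/s.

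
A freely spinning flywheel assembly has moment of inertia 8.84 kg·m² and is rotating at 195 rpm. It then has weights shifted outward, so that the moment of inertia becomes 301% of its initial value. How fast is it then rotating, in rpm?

With no external torque about the axis, L is conserved: I₁ω₁ = I₂ω₂.
I₂ = 3.01 × 8.84 = 26.61 kg·m².
ω₂ = I₁ω₁ / I₂ = (8.840)(195 rpm) / (26.61) = 64.78 rpm.

ω₂ ≈ 64.8 rpm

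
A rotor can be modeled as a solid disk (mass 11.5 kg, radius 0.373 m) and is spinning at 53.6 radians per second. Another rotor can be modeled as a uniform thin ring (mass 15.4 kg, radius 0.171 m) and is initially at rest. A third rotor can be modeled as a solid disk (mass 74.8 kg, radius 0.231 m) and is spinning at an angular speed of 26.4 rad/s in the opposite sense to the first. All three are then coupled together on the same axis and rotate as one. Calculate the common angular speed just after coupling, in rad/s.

|ω_f| ≈ 3.02 rad/s

The coupling torques are internal; angular momentum about the shared axis is conserved.
Moments of inertia: I_A = ½(11.5)(0.373)² = 0.8000 kg·m²; I_B = (15.4)(0.171)² = 0.4503 kg·m²; I_C = ½(74.8)(0.231)² = 1.996 kg·m².
Taking A's sense as positive: L = (0.8000)(53.6) − (1.996)(26.4) = -9.807 kg·m²·rad/s.
Combined I = 0.8000 + 0.4503 + 1.996 = 3.246 kg·m².
ω_f = L / I = -9.807 / 3.246 = -3.021 rad/s.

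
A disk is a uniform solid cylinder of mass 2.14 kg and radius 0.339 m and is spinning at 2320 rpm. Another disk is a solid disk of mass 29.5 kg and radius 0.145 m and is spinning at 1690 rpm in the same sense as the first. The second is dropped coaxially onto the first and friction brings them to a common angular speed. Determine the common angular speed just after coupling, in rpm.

|ω_f| ≈ 1870 rpm

No external torque acts about the common axis, so total angular momentum is conserved.
Moments of inertia: I_A = ½(2.14)(0.339)² = 0.1230 kg·m²; I_B = ½(29.5)(0.145)² = 0.3101 kg·m².
Taking A's sense as positive: L = (0.1230)(2320) + (0.3101)(1690) = 809.4 kg·m²·rpm.
Combined I = 0.1230 + 0.3101 = 0.4331 kg·m².
ω_f = L / I = 809.4 / 0.4331 = 1869 rpm.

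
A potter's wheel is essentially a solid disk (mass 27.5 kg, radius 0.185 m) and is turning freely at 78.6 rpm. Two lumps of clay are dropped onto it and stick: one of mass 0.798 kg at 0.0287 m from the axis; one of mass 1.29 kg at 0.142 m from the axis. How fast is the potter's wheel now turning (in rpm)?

The added mass arrives with no angular momentum about the axis, and any external torque about the axis is negligible, so the system's angular momentum is conserved.
I_p = ½(27.5)(0.185)² = 0.4706 kg·m².
Added inertia Σmr² = (0.798)(0.0287)² + (1.29)(0.142)² = 0.02667 kg·m²; I_f = 0.4706 + 0.02667 = 0.4973 kg·m².
ω_f = I_p ω_i / I_f = (0.4706)(78.6) / 0.4973 = 74.38 rpm.

ω_f ≈ 74.4 rpm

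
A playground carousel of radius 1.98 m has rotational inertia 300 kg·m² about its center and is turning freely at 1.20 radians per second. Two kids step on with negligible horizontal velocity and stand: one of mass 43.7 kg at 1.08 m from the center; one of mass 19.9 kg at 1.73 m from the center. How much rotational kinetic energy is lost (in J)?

The added mass arrives with no angular momentum about the center, and any external torque about the center is negligible, so the system's angular momentum is conserved.
Added inertia Σmr² = (43.7)(1.08)² + (19.9)(1.73)² = 110.5 kg·m²; I_f = 300.0 + 110.5 = 410.5 kg·m².
ω_f = I_p ω_i / I_f = (300.0)(1.20) / 410.5 = 0.8769 rad/s.
KE_i = ½(300.0)(1.200 rad/s)² = 216.0 J; KE_f = ½(410.5)(0.8769)² = 157.8 J.

energy lost ≈ 58.2 J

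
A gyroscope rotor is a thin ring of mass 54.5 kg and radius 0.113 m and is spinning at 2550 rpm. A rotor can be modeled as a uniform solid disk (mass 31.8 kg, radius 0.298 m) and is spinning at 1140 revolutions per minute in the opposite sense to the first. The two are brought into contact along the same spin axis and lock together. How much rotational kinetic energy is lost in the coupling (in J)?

ΔKE lost ≈ 34800 J

The coupling torques are internal; angular momentum about the shared axis is conserved.
Moments of inertia: I_A = (54.5)(0.113)² = 0.6959 kg·m²; I_B = ½(31.8)(0.298)² = 1.412 kg·m².
Taking A's sense as positive: L = (0.6959)(2550) − (1.412)(1140) = 164.9 kg·m²·rpm.
Combined I = 0.6959 + 1.412 = 2.108 kg·m².
ω_f = L / I = 164.9 / 2.108 = 78.23 rpm.
KE_i = ½ΣIω² = 34870 J; KE_f = ½(2.108)(8.193)² = 70.74 J.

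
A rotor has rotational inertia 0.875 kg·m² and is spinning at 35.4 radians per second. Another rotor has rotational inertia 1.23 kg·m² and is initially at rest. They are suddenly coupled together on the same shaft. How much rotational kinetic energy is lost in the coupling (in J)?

The coupling torques are internal; angular momentum about the shared axis is conserved.
Taking A's sense as positive: L = (0.8750)(35.4) = 30.97 kg·m²·rad/s.
Combined I = 0.8750 + 1.230 = 2.105 kg·m².
ω_f = L / I = 30.97 / 2.105 = 14.71 rad/s.
KE_i = ½ΣIω² = 548.3 J; KE_f = ½(2.105)(14.71)² = 227.9 J.

ΔKE lost ≈ 320 J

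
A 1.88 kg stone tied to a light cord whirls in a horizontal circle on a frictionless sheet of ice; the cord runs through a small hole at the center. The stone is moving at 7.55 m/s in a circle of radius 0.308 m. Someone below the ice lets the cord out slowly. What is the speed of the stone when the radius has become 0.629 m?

v₂ ≈ 3.70 m/s

The only horizontal force on the mass is along the cord (radial), so it exerts no torque about the hole and angular momentum m v r is conserved.
v₂ = v₁ r₁ / r₂ = (7.55)(0.308) / (0.629) = 3.697 m/s.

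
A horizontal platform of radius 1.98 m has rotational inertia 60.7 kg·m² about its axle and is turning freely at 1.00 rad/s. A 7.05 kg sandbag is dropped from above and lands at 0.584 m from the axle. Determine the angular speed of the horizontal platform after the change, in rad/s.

The added mass arrives with no angular momentum about the axle, and any external torque about the axle is negligible, so the system's angular momentum is conserved.
Added inertia Σmr² = (7.05)(0.584)² = 2.404 kg·m²; I_f = 60.70 + 2.404 = 63.10 kg·m².
ω_f = I_p ω_i / I_f = (60.70)(1.00) / 63.10 = 0.9619 rad/s.

ω_f ≈ 0.962 rad/s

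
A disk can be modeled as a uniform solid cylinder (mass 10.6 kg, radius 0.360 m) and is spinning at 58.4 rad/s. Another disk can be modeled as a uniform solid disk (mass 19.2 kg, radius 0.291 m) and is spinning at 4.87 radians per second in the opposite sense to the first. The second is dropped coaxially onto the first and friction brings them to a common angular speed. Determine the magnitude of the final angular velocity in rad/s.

|ω_f| ≈ 24.1 rad/s

No external torque acts about the common axis, so total angular momentum is conserved.
Moments of inertia: I_A = ½(10.6)(0.360)² = 0.6869 kg·m²; I_B = ½(19.2)(0.291)² = 0.8129 kg·m².
Taking A's sense as positive: L = (0.6869)(58.4) − (0.8129)(4.87) = 36.15 kg·m²·rad/s.
Combined I = 0.6869 + 0.8129 = 1.500 kg·m².
ω_f = L / I = 36.15 / 1.500 = 24.11 rad/s.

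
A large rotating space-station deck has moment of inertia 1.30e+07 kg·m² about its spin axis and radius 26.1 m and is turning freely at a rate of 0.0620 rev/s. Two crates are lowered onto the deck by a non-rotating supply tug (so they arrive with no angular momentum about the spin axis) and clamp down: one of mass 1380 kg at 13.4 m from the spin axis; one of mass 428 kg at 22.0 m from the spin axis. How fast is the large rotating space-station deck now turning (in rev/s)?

No external torque acts about the spin axis; L_before = L_after.
Added inertia Σmr² = (1380)(13.4)² + (428)(22.0)² = 4.549e+05 kg·m²; I_f = 1.300e+07 + 4.549e+05 = 1.345e+07 kg·m².
ω_f = I_p ω_i / I_f = (1.300e+07)(0.0620) / 1.345e+07 = 0.05990 rev/s.

ω_f ≈ 0.0599 rev/s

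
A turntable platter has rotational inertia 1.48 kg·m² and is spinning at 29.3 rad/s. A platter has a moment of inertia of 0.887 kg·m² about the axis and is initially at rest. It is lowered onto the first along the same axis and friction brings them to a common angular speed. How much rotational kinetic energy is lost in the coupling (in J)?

The coupling torques are internal; angular momentum about the shared axis is conserved.
Taking A's sense as positive: L = (1.480)(29.3) = 43.36 kg·m²·rad/s.
Combined I = 1.480 + 0.8870 = 2.367 kg·m².
ω_f = L / I = 43.36 / 2.367 = 18.32 rad/s.
KE_i = ½ΣIω² = 635.3 J; KE_f = ½(2.367)(18.32)² = 397.2 J.

ΔKE lost ≈ 238 J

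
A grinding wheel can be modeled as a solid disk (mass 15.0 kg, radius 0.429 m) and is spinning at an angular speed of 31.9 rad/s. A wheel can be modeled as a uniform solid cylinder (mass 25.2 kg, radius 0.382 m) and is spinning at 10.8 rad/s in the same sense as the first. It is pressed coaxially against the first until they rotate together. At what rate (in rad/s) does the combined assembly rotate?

|ω_f| ≈ 19.8 rad/s

No external torque acts about the common axis, so total angular momentum is conserved.
Moments of inertia: I_A = ½(15.0)(0.429)² = 1.380 kg·m²; I_B = ½(25.2)(0.382)² = 1.839 kg·m².
Taking A's sense as positive: L = (1.380)(31.9) + (1.839)(10.8) = 63.89 kg·m²·rad/s.
Combined I = 1.380 + 1.839 = 3.219 kg·m².
ω_f = L / I = 63.89 / 3.219 = 19.85 rad/s.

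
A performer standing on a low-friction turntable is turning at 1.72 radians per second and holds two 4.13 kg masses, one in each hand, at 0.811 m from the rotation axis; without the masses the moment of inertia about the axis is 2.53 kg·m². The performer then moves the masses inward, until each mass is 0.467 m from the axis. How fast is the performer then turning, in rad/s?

ω₂ ≈ 3.16 rad/s

No external torque acts about the spin axis, so angular momentum is conserved.
I₁ = 2.53 + 2(4.13)(0.811)² = 7.963 kg·m²; I₂ = 2.53 + 2(4.13)(0.467)² = 4.331 kg·m².
ω₂ = I₁ω₁ / I₂ = (7.963)(1.72 rad/s) / (4.331) = 3.162 rad/s.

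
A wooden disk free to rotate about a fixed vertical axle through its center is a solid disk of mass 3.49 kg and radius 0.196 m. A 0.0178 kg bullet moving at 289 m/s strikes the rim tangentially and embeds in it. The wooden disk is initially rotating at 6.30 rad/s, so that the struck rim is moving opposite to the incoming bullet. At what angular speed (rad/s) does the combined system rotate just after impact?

About the axle the impulsive forces during the collision are internal, so angular momentum about that axis is conserved.
I_p = ½(3.49)(0.196)² = 0.06704 kg·m². Taking the sense of the bullet's angular momentum as positive, L_{bullet} = m v R = (0.0178)(289)(0.196) = 1.008 kg·m²/s.
L_i = −I_p ω_p + m v R = −(0.06704)(6.30) + 1.008 = 0.5859 kg·m²/s.
After sticking, I_f = I_p + m R² = 0.06704 + (0.0178)(0.196)² = 0.06772 kg·m².
ω_f = L_i / I_f = 0.5859 / 0.06772 = 8.652 rad/s.

|ω_f| ≈ 8.65 rad/s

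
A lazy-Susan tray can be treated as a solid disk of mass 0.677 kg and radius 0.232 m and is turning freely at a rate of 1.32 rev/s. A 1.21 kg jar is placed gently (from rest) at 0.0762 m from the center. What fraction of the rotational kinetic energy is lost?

No external torque acts about the center; L_before = L_after.
I_p = ½(0.677)(0.232)² = 0.01822 kg·m².
Added inertia Σmr² = (1.21)(0.0762)² = 0.007026 kg·m²; I_f = 0.01822 + 0.007026 = 0.02525 kg·m².
ω_f = I_p ω_i / I_f = (0.01822)(1.32) / 0.02525 = 0.9526 rev/s.
KE_i = ½(0.01822)(8.294 rad/s)² = 0.6266 J; KE_f = ½(0.02525)(5.986)² = 0.4522 J.
Fraction lost = 0.2783.

fraction ≈ 0.278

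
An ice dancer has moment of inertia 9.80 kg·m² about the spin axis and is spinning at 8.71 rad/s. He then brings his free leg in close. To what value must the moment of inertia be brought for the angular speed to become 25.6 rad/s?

I₂ ≈ 3.33 kg·m²

No external torque acts about the spin axis, so angular momentum is conserved.
I₂ = I₁ω₁ / ω₂ = (9.80)(8.71) / (25.6) = 3.334 kg·m².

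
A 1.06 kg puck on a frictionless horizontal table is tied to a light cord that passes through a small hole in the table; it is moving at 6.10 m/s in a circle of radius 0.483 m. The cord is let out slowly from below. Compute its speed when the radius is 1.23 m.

v₂ ≈ 2.40 m/s

The only horizontal force on the mass is along the cord (radial), so it exerts no torque about the hole and angular momentum m v r is conserved.
v₂ = v₁ r₁ / r₂ = (6.10)(0.483) / (1.23) = 2.395 m/s.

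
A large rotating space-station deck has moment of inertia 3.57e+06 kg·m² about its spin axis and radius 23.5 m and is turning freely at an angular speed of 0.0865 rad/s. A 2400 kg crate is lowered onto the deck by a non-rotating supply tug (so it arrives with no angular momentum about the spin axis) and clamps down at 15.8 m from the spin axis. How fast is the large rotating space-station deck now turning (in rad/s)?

ω_f ≈ 0.0741 rad/s

The added mass arrives with no angular momentum about the spin axis, and any external torque about the spin axis is negligible, so the system's angular momentum is conserved.
Added inertia Σmr² = (2400)(15.8)² = 5.991e+05 kg·m²; I_f = 3.570e+06 + 5.991e+05 = 4.169e+06 kg·m².
ω_f = I_p ω_i / I_f = (3.570e+06)(0.0865) / 4.169e+06 = 0.07407 rad/s.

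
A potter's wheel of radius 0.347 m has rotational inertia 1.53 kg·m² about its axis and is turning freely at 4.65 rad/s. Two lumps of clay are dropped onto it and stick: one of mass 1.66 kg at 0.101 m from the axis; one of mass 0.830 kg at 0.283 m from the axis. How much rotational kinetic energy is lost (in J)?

energy lost ≈ 0.855 J

No external torque acts about the axis; L_before = L_after.
Added inertia Σmr² = (1.66)(0.101)² + (0.830)(0.283)² = 0.08341 kg·m²; I_f = 1.530 + 0.08341 = 1.613 kg·m².
ω_f = I_p ω_i / I_f = (1.530)(4.65) / 1.613 = 4.410 rad/s.
KE_i = ½(1.530)(4.650 rad/s)² = 16.54 J; KE_f = ½(1.613)(4.410)² = 15.69 J.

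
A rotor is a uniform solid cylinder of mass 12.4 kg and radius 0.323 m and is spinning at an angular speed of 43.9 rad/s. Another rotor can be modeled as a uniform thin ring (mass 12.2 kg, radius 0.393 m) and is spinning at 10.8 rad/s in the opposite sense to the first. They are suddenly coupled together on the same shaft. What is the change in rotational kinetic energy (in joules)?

ΔKE ≈ -720 J

No external torque acts about the common axis, so total angular momentum is conserved.
Moments of inertia: I_A = ½(12.4)(0.323)² = 0.6468 kg·m²; I_B = (12.2)(0.393)² = 1.884 kg·m².
Taking A's sense as positive: L = (0.6468)(43.9) − (1.884)(10.8) = 8.046 kg·m²·rad/s.
Combined I = 0.6468 + 1.884 = 2.531 kg·m².
ω_f = L / I = 8.046 / 2.531 = 3.179 rad/s.
KE_i = ½ΣIω² = 733.2 J; KE_f = ½(2.531)(3.179)² = 12.79 J.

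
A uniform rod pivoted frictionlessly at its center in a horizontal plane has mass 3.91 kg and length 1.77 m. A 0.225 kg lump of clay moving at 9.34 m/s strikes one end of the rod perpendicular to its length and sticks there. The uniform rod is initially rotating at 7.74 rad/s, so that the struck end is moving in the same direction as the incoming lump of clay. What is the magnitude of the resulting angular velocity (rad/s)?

|ω_f| ≈ 8.15 rad/s

The axle reaction passes through the pivot and exerts no torque about it; angular momentum about the pivot is conserved through the impact.
I_p = (1/12)(3.91)(1.77)² = 1.021 kg·m². Taking the sense of the lump of clay's angular momentum as positive, L_{lump} = m v R = (0.225)(9.34)(1.77/2) = 1.860 kg·m²/s.
L_i = +I_p ω_p + m v R = +(1.021)(7.74) + 1.860 = 9.761 kg·m²/s.
After sticking, I_f = I_p + m R² = 1.021 + (0.225)(1.77/2)² = 1.197 kg·m².
ω_f = L_i / I_f = 9.761 / 1.197 = 8.154 rad/s.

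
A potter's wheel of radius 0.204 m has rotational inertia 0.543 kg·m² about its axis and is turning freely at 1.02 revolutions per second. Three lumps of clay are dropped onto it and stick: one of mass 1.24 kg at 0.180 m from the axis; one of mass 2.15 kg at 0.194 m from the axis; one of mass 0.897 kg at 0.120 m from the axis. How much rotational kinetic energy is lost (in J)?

The added mass arrives with no angular momentum about the axis, and any external torque about the axis is negligible, so the system's angular momentum is conserved.
Added inertia Σmr² = (1.24)(0.180)² + (2.15)(0.194)² + (0.897)(0.120)² = 0.1340 kg·m²; I_f = 0.5430 + 0.1340 = 0.6770 kg·m².
ω_f = I_p ω_i / I_f = (0.5430)(1.02) / 0.6770 = 0.8181 rev/s.
KE_i = ½(0.5430)(6.409 rad/s)² = 11.15 J; KE_f = ½(0.6770)(5.140)² = 8.944 J.

energy lost ≈ 2.21 J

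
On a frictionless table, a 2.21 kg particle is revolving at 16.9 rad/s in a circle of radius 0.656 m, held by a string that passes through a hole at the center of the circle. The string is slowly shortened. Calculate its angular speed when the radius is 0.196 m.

The constraining force is radial, so m r² ω about the center is conserved.
ω₂ = ω₁ (r₁/r₂)² = (16.9)(0.656/0.196)² = 189.3 rad/s.

ω₂ ≈ 189 rad/s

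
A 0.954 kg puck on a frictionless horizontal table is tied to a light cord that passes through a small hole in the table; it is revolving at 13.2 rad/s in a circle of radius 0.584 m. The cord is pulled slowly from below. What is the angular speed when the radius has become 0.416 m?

ω₂ ≈ 26.0 rad/s

The constraining force is radial, so m r² ω about the center is conserved.
ω₂ = ω₁ (r₁/r₂)² = (13.2)(0.584/0.416)² = 26.01 rad/s.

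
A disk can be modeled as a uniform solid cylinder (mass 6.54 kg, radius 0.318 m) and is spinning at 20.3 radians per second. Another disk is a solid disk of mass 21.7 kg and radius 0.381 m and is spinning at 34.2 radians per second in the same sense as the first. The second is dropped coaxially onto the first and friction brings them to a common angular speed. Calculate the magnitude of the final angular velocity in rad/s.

The coupling torques are internal; angular momentum about the shared axis is conserved.
Moments of inertia: I_A = ½(6.54)(0.318)² = 0.3307 kg·m²; I_B = ½(21.7)(0.381)² = 1.575 kg·m².
Taking A's sense as positive: L = (0.3307)(20.3) + (1.575)(34.2) = 60.58 kg·m²·rad/s.
Combined I = 0.3307 + 1.575 = 1.906 kg·m².
ω_f = L / I = 60.58 / 1.906 = 31.79 rad/s.

|ω_f| ≈ 31.8 rad/s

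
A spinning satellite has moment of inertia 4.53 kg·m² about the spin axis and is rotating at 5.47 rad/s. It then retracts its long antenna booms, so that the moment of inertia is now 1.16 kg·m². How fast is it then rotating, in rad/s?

Angular momentum about the spin axis is conserved since the torque about it is zero.
ω₂ = I₁ω₁ / I₂ = (4.530)(5.47 rad/s) / (1.160) = 21.36 rad/s.

ω₂ ≈ 21.4 rad/s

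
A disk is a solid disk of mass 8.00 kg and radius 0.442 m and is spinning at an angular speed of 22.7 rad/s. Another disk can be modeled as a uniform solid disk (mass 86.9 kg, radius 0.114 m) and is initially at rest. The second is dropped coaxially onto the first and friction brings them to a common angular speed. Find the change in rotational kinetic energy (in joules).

ΔKE ≈ -84.5 J

No external torque acts about the common axis, so total angular momentum is conserved.
Moments of inertia: I_A = ½(8.00)(0.442)² = 0.7815 kg·m²; I_B = ½(86.9)(0.114)² = 0.5647 kg·m².
Taking A's sense as positive: L = (0.7815)(22.7) = 17.74 kg·m²·rad/s.
Combined I = 0.7815 + 0.5647 = 1.346 kg·m².
ω_f = L / I = 17.74 / 1.346 = 13.18 rad/s.
KE_i = ½ΣIω² = 201.3 J; KE_f = ½(1.346)(13.18)² = 116.9 J.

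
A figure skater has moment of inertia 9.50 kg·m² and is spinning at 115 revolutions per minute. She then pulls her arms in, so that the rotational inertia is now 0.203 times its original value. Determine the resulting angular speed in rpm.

ω₂ ≈ 567 rpm

With no external torque about the axis, L is conserved: I₁ω₁ = I₂ω₂.
I₂ = 0.203 × 9.50 = 1.929 kg·m².
ω₂ = I₁ω₁ / I₂ = (9.500)(115 rpm) / (1.929) = 566.5 rpm.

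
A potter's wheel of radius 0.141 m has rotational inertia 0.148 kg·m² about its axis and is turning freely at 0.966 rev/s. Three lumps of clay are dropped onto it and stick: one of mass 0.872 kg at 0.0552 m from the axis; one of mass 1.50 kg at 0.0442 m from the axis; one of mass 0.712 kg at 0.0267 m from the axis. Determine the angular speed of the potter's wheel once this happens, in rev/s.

No external torque acts about the axis; L_before = L_after.
Added inertia Σmr² = (0.872)(0.0552)² + (1.50)(0.0442)² + (0.712)(0.0267)² = 0.006095 kg·m²; I_f = 0.1480 + 0.006095 = 0.1541 kg·m².
ω_f = I_p ω_i / I_f = (0.1480)(0.966) / 0.1541 = 0.9278 rev/s.

ω_f ≈ 0.928 rev/s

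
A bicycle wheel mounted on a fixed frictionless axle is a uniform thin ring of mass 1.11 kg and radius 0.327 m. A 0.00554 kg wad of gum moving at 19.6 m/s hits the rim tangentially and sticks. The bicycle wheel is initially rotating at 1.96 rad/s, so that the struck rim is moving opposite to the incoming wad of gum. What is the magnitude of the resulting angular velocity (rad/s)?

|ω_f| ≈ 1.65 rad/s

The axle reaction passes through the axle and exerts no torque about it; angular momentum about the axle is conserved through the impact.
I_p = (1.11)(0.327)² = 0.1187 kg·m². Taking the sense of the wad of gum's angular momentum as positive, L_{wad} = m v R = (0.00554)(19.6)(0.327) = 0.03551 kg·m²/s.
L_i = −I_p ω_p + m v R = −(0.1187)(1.96) + 0.03551 = -0.1971 kg·m²/s.
After sticking, I_f = I_p + m R² = 0.1187 + (0.00554)(0.327)² = 0.1193 kg·m².
ω_f = L_i / I_f = -0.1971 / 0.1193 = -1.653 rad/s.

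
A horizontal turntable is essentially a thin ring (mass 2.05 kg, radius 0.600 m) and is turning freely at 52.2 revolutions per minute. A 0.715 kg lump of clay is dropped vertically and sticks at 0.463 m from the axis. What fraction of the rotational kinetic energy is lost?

fraction ≈ 0.172

The added mass arrives with no angular momentum about the axis, and any external torque about the axis is negligible, so the system's angular momentum is conserved.
I_p = (2.05)(0.600)² = 0.7380 kg·m².
Added inertia Σmr² = (0.715)(0.463)² = 0.1533 kg·m²; I_f = 0.7380 + 0.1533 = 0.8913 kg·m².
ω_f = I_p ω_i / I_f = (0.7380)(52.2) / 0.8913 = 43.22 rpm.
KE_i = ½(0.7380)(5.466 rad/s)² = 11.03 J; KE_f = ½(0.8913)(4.526)² = 9.130 J.
Fraction lost = 0.1720.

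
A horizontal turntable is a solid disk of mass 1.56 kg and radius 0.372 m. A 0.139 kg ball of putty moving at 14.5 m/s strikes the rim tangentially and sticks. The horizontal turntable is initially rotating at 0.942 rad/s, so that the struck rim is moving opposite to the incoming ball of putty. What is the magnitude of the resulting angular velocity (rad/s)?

The axle reaction passes through the axle and exerts no torque about it; angular momentum about the axle is conserved through the impact.
I_p = ½(1.56)(0.372)² = 0.1079 kg·m². Taking the sense of the ball of putty's angular momentum as positive, L_{ball} = m v R = (0.139)(14.5)(0.372) = 0.7498 kg·m²/s.
L_i = −I_p ω_p + m v R = −(0.1079)(0.942) + 0.7498 = 0.6481 kg·m²/s.
After sticking, I_f = I_p + m R² = 0.1079 + (0.139)(0.372)² = 0.1272 kg·m².
ω_f = L_i / I_f = 0.6481 / 0.1272 = 5.096 rad/s.

|ω_f| ≈ 5.10 rad/s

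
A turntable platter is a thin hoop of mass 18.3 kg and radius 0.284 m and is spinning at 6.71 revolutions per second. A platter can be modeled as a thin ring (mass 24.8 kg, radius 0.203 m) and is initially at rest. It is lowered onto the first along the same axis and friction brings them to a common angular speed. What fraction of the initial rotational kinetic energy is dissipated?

fraction ≈ 0.409

No external torque acts about the common axis, so total angular momentum is conserved.
Moments of inertia: I_A = (18.3)(0.284)² = 1.476 kg·m²; I_B = (24.8)(0.203)² = 1.022 kg·m².
Taking A's sense as positive: L = (1.476)(6.71) = 9.904 kg·m²·rev/s.
Combined I = 1.476 + 1.022 = 2.498 kg·m².
ω_f = L / I = 9.904 / 2.498 = 3.965 rev/s.
KE_i = ½ΣIω² = 1312 J; KE_f = ½(2.498)(24.91)² = 775.1 J.
Fraction dissipated = (KE_i − KE_f)/KE_i = 0.4091.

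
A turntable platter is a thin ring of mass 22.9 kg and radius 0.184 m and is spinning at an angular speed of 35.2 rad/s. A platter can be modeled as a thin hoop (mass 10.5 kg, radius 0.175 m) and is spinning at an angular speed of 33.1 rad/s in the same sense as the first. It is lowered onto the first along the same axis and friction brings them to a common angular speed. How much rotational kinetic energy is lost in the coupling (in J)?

ΔKE lost ≈ 0.501 J

The coupling torques are internal; angular momentum about the shared axis is conserved.
Moments of inertia: I_A = (22.9)(0.184)² = 0.7753 kg·m²; I_B = (10.5)(0.175)² = 0.3216 kg·m².
Taking A's sense as positive: L = (0.7753)(35.2) + (0.3216)(33.1) = 37.93 kg·m²·rad/s.
Combined I = 0.7753 + 0.3216 = 1.097 kg·m².
ω_f = L / I = 37.93 / 1.097 = 34.58 rad/s.
KE_i = ½ΣIω² = 656.5 J; KE_f = ½(1.097)(34.58)² = 656.0 J.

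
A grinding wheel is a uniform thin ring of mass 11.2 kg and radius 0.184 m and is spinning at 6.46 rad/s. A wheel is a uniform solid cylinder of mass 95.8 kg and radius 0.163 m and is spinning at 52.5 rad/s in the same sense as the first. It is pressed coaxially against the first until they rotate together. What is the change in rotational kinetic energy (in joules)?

The coupling torques are internal; angular momentum about the shared axis is conserved.
Moments of inertia: I_A = (11.2)(0.184)² = 0.3792 kg·m²; I_B = ½(95.8)(0.163)² = 1.273 kg·m².
Taking A's sense as positive: L = (0.3792)(6.46) + (1.273)(52.5) = 69.26 kg·m²·rad/s.
Combined I = 0.3792 + 1.273 = 1.652 kg·m².
ω_f = L / I = 69.26 / 1.652 = 41.93 rad/s.
KE_i = ½ΣIω² = 1762 J; KE_f = ½(1.652)(41.93)² = 1452 J.

ΔKE ≈ -310 J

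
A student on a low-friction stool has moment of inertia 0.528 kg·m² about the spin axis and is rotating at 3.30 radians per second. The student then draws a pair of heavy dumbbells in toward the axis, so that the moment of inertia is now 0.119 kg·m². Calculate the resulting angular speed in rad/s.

Angular momentum about the spin axis is conserved since the torque about it is zero.
ω₂ = I₁ω₁ / I₂ = (0.5280)(3.30 rad/s) / (0.1190) = 14.64 rad/s.

ω₂ ≈ 14.6 rad/s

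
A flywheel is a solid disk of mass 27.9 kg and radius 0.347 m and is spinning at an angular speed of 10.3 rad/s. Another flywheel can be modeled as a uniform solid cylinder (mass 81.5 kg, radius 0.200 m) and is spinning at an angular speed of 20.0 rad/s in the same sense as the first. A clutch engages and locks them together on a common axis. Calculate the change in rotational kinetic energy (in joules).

No external torque acts about the common axis, so total angular momentum is conserved.
Moments of inertia: I_A = ½(27.9)(0.347)² = 1.680 kg·m²; I_B = ½(81.5)(0.200)² = 1.630 kg·m².
Taking A's sense as positive: L = (1.680)(10.3) + (1.630)(20.0) = 49.90 kg·m²·rad/s.
Combined I = 1.680 + 1.630 = 3.310 kg·m².
ω_f = L / I = 49.90 / 3.310 = 15.08 rad/s.
KE_i = ½ΣIω² = 415.1 J; KE_f = ½(3.310)(15.08)² = 376.2 J.

ΔKE ≈ -38.9 J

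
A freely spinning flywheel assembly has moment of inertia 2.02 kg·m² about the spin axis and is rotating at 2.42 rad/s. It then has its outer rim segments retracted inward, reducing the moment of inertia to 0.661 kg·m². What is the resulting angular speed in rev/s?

ω₂ ≈ 1.18 rev/s

No external torque acts about the spin axis, so angular momentum is conserved.
ω₂ = I₁ω₁ / I₂ = (2.020)(2.42 rad/s) / (0.6610) = 7.395 rad/s = 1.177 rev/s.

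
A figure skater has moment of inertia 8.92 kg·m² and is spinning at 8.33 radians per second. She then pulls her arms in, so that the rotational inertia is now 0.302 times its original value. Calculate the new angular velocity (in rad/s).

Angular momentum about the spin axis is conserved since the torque about it is zero.
I₂ = 0.302 × 8.92 = 2.694 kg·m².
ω₂ = I₁ω₁ / I₂ = (8.920)(8.33 rad/s) / (2.694) = 27.58 rad/s.

ω₂ ≈ 27.6 rad/s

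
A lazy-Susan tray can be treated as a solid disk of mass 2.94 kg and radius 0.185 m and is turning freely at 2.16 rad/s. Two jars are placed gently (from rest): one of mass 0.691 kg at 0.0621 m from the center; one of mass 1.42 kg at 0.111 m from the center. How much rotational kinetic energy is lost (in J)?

energy lost ≈ 0.0336 J

The added mass arrives with no angular momentum about the center, and any external torque about the center is negligible, so the system's angular momentum is conserved.
I_p = ½(2.94)(0.185)² = 0.05031 kg·m².
Added inertia Σmr² = (0.691)(0.0621)² + (1.42)(0.111)² = 0.02016 kg·m²; I_f = 0.05031 + 0.02016 = 0.07047 kg·m².
ω_f = I_p ω_i / I_f = (0.05031)(2.16) / 0.07047 = 1.542 rad/s.
KE_i = ½(0.05031)(2.160 rad/s)² = 0.1174 J; KE_f = ½(0.07047)(1.542)² = 0.08379 J.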